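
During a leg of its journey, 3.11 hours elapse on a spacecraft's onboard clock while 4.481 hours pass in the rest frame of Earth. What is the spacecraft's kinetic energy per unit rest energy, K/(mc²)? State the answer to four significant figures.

0.4408

The time-dilation ratio gives γ = 4.481/3.11 = 1.44084.
K/(mc²) = γ − 1 = 1.44084 − 1 = 0.4408.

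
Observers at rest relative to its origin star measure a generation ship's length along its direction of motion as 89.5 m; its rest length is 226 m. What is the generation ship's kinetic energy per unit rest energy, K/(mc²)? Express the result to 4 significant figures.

Length contraction gives γ = L₀/L = 226/89.5 = 2.52514.
K/(mc²) = γ − 1 = 2.52514 − 1 = 1.525.

1.525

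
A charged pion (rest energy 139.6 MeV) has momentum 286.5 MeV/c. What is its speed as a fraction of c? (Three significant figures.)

0.899c

βγ = pc/(mc²) = 286.5/139.6 = 2.0523.
Since γ² = 1 + (βγ)² = 5.21194, γ = √5.21194 = 2.28297, and β = (βγ)/γ = 2.0523/2.28297 = 0.899.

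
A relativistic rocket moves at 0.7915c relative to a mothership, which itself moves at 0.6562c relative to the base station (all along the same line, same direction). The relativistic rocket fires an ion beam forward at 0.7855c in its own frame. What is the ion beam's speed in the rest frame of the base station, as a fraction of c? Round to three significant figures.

First combine the ion beam and relativistic rocket (S''→S'): u₁ = (0.7855 + 0.7915)/(1 + 0.7855×0.7915) = 1.577/1.62172325 = 0.97242.
Then combine with the mothership (S'→S): u = (0.97242 + 0.6562)/(1 + 0.97242×0.6562) = 1.62862/1.638102004 = 0.99421.

0.994c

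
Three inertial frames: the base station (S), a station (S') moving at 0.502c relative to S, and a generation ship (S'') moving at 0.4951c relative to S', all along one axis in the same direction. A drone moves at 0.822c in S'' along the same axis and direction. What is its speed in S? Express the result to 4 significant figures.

0.9784c

First combine the drone and generation ship (S''→S'): u₁ = (0.822 + 0.4951)/(1 + 0.822×0.4951) = 1.3171/1.4069722 = 0.93612.
Then combine with the station (S'→S): u = (0.93612 + 0.502)/(1 + 0.93612×0.502) = 1.43812/1.46993224 = 0.97836.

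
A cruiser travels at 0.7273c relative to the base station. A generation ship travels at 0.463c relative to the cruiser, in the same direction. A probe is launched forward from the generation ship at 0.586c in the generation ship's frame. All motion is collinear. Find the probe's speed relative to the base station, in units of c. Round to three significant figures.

0.970c

Apply u = (u'+v)/(1+u'v) twice. Probe in the cruiser frame: (0.586+0.463)/(1+0.586·0.463) = 1.049/1.271318 = 0.82513c.
That velocity, transformed to the rest frame of the base station: (0.82513+0.7273)/(1+0.82513·0.7273) = 1.55243/1.600117049 = 0.9702c.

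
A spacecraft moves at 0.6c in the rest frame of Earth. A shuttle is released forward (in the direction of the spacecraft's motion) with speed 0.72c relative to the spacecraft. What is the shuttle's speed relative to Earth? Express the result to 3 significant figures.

Relativistic velocity addition: u = (u' + v)/(1 + u'v/c²), with u' = 0.72c and v = 0.6c.
Numerator: 0.72 + 0.6 = 1.32. Denominator: 1 + (0.72)(0.6) = 1.432.
u = 1.32/1.432 = 0.92179, so the speed is 0.922c.

0.922c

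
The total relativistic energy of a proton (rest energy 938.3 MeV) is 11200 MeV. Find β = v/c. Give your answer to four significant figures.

Total energy E = γmc² gives γ = 11200/938.3 = 11.936.
Hence β = √(1 − 1/γ²) = √(1 − 0.00701912) = √0.99298088 = 0.9965.

0.9965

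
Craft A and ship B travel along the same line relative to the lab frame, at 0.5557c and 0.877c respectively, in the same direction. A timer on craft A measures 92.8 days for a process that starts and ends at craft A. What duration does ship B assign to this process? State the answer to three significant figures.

The velocity of craft A relative to ship B is (0.5557 − 0.877)c / (1 − 0.5557×0.877) = −0.62674c; relative speed 0.62674c.
At |u| = 0.62674c, γ = (1 − 0.392803)^(−1/2) = 1.2833.
The clock on craft A records proper time, so ship B measures Δt = γΔτ = 1.2833 × 92.8 = 119 days.

119 days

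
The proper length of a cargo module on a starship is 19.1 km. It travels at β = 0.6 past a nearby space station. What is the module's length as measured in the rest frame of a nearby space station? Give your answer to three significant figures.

Lorentz factor: γ = (1 − 0.36)^(−1/2) = 1.25.
Along the direction of motion the measured length is L₀/γ = 19.1/1.25 = 15.3 km.

15.3 km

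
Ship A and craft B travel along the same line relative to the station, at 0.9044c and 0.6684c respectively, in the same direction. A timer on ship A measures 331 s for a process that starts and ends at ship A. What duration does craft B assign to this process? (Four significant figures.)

Speed of ship A in craft B's frame: u = (v_A − v_B)/(1 − v_A v_B/c²) = (0.9044 − 0.6684)/(1 − 0.9044×0.6684) = 0.236/0.39549904 = 0.59671; |u| = 0.59671c.
At |u| = 0.59671c, γ = (1 − 0.356063)^(−1/2) = 1.2462.
The clock on ship A records proper time, so craft B measures Δt = γΔτ = 1.2462 × 331 = 412.5 s.

412.5 s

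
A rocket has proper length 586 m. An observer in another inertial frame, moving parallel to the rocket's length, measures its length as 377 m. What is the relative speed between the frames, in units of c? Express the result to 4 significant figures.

0.7656c

Length contraction gives γ = L₀/L = 586/377 = 1.5544.
β = √(1 − 1/γ²) = √0.58612 = 0.7656.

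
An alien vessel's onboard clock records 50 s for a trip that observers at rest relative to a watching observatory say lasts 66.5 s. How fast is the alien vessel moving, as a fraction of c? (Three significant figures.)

0.659c

γ = Δt/Δτ = 66.5/50 = 1.33.
β = √(1 − 1/γ²) = √(1 − 0.565323) = √0.434677 = 0.659.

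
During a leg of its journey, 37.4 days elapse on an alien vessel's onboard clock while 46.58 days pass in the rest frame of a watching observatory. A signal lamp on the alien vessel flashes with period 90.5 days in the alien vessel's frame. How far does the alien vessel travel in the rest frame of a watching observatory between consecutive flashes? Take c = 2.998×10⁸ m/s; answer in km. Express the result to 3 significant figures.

From Δt = γΔτ: γ = 46.58/37.4 = 1.24545.
β = √(1 − 1/γ²) = 0.59608. Lab-frame period = γτ = 1.24545×90.5 days = 112.71 days. Distance = βc × γτ = 0.59608 × 2.998×10⁸ m/s × 9738144 s = 1.7403×10^15 m = 1.74×10^12 km.

1.74×10^12 km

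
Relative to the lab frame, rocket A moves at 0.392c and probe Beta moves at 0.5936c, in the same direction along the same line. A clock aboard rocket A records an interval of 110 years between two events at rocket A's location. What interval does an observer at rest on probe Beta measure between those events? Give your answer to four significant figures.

114.0 years

The velocity of rocket A relative to probe Beta is (0.392 − 0.5936)c / (1 − 0.392×0.5936) = −0.26274c; relative speed 0.26274c.
γ for this relative speed: γ = 1/√(1 − 0.0690323) = 1.0364.
The clock on rocket A records proper time, so probe Beta measures Δt = γΔτ = 1.0364 × 110 = 114.0 years.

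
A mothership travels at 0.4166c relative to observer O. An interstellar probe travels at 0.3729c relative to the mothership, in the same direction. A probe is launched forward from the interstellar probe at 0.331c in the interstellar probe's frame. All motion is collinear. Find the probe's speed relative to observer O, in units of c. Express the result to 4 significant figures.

First combine the probe and interstellar probe (S''→S'): u₁ = (0.331 + 0.3729)/(1 + 0.331×0.3729) = 0.7039/1.1234299 = 0.62656.
Then combine with the mothership (S'→S): u = (0.62656 + 0.4166)/(1 + 0.62656×0.4166) = 1.04316/1.261024896 = 0.82723.

0.8272c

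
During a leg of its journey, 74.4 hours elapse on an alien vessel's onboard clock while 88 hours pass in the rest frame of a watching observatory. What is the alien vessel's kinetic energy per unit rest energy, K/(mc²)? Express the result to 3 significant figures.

γ = Δt/Δτ = 88/74.4 = 1.1828.
K/(mc²) = γ − 1 = 1.1828 − 1 = 0.183.

0.183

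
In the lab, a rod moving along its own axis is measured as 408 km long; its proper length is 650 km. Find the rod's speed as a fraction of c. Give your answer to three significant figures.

Length contraction gives γ = L₀/L = 650/408 = 1.5931.
β = √(1 − 1/γ²) = √0.605984 = 0.778.

0.778c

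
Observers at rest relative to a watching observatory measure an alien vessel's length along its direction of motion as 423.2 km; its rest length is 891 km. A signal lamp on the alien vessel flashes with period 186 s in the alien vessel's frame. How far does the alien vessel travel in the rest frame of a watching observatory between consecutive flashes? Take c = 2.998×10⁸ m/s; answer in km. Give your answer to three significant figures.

1.03×10^8 km

Length contraction gives γ = L₀/L = 891/423.2 = 2.10539.
β = √(1 − 1/γ²) = 0.88. Lab-frame period = γτ = 2.10539×186 s = 391.6 s. Distance = βc × γτ = 0.88 × 2.998×10⁸ m/s × 391.6 s = 1.0331×10^11 m = 1.03×10^8 km.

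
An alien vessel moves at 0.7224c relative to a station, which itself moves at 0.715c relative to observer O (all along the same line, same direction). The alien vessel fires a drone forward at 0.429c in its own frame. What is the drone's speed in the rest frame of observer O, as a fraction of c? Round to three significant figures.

Compose velocities in two stages. Stage 1 (into S'): u₁ = (0.429+0.7224)/(1+0.429×0.7224) = 0.87899.
Stage 2 (into S): u = (0.87899+0.715)/(1+0.87899×0.715) = 0.97882, so the speed is 0.979c.

0.979c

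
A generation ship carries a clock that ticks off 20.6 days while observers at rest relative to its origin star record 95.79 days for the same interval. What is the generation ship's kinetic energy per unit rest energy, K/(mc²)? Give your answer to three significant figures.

γ = Δt/Δτ = 95.79/20.6 = 4.65.
K/(mc²) = γ − 1 = 4.65 − 1 = 3.65.

3.65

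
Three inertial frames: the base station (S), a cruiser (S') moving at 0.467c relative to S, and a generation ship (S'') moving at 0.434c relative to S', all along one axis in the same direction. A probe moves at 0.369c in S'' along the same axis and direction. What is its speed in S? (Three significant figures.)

0.876c

Compose velocities in two stages. Stage 1 (into S'): u₁ = (0.369+0.434)/(1+0.369×0.434) = 0.69215.
Stage 2 (into S): u = (0.69215+0.467)/(1+0.69215×0.467) = 0.876, so the speed is 0.876c.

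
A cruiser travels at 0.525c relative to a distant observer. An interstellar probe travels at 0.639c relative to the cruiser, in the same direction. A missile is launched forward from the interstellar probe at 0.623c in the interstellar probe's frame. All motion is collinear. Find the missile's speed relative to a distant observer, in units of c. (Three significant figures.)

0.969c

Apply u = (u'+v)/(1+u'v) twice. Missile in the cruiser frame: (0.623+0.639)/(1+0.623·0.639) = 1.262/1.398097 = 0.90266c.
That velocity, transformed to the rest frame of a distant observer: (0.90266+0.525)/(1+0.90266·0.525) = 1.42766/1.4738965 = 0.96863c.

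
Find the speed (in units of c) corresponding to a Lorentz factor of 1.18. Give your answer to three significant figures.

β = √(1 − 1/γ²) = √(1 − 1/1.3924) = √0.281816 = 0.531.

0.531c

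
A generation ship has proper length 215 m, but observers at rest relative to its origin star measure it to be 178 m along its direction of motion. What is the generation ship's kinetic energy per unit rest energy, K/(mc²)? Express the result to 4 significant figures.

γ = L₀/L = 215/178 = 1.20787.
Since K = (γ−1)mc², K/(mc²) = 1.20787 − 1 = 0.2079.

0.2079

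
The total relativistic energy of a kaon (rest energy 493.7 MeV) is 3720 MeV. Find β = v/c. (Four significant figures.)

Total energy E = γmc² gives γ = 3720/493.7 = 7.5349.
Hence β = √(1 − 1/γ²) = √(1 − 0.0176135) = √0.9823865 = 0.9912.

0.9912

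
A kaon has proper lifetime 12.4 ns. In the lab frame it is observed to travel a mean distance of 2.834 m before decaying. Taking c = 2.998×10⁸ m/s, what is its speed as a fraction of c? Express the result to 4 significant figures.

0.6063c

Let x = d/(cτ) = 2.834 m / (2.998×10⁸ m/s × 1.240×10^-8 s) = 0.76234. Since d = βγcτ, x = βγ = β/√(1−β²).
Solving: β² = x²/(1+x²) = 0.581162/1.581162 = 0.367554, so β = 0.6063.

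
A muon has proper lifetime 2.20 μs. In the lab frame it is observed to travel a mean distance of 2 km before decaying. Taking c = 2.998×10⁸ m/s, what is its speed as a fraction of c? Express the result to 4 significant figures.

Lab distance = (lab lifetime)·v = γτ·βc, so βγ = d/(cτ) = 2000/(2.998×10⁸ × 2.200×10^-6) = 3.0323.
With βγ = 3.0323: γ² = 1 + (βγ)² = 10.19484, and β = (βγ)/γ = 3.0323/3.19294 = 0.9497.

0.9497c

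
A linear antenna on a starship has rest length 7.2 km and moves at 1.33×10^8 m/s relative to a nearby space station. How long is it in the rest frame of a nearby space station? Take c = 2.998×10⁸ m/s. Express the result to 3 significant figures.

β = v/c = (1.33×10^8 m/s)/(2.998×10⁸ m/s) = 0.443629.
γ = 1/√(1 − β²) = 1/√(1 − 0.1968067) = 1/√0.8031933 = 1/0.896211 = 1.1158.
Along the direction of motion the measured length is L₀/γ = 7.2/1.1158 = 6.45 km.

6.45 km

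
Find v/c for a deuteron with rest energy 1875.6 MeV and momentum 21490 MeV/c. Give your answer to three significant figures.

0.996

pc/(mc²) = 21490/1875.6 = 11.458 = βγ = β/√(1−β²).
So β² = x²/(1 + x²) with x = 11.458: x² = 131.286, β² = 131.286/132.286 = 0.992441, β = 0.996.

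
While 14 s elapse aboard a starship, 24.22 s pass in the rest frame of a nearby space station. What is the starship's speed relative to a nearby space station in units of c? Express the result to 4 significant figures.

γ = Δt/Δτ = 24.22/14 = 1.73.
β = √(1 − 1/γ²) = √(1 − 0.334124) = √0.665876 = 0.8160.

0.8160c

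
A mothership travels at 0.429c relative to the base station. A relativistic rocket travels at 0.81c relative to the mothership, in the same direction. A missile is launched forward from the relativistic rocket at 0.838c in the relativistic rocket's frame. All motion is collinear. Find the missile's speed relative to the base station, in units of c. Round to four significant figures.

Compose velocities in two stages. Stage 1 (into S'): u₁ = (0.838+0.81)/(1+0.838×0.81) = 0.98167.
Stage 2 (into S): u = (0.98167+0.429)/(1+0.98167×0.429) = 0.99264, so the speed is 0.9926c.

0.9926c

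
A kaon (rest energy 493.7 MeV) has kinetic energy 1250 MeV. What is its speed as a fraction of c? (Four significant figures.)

K = (γ−1)mc², so γ = 1 + 1250/493.7 = 3.5319.
Then v/c = √(1 − γ⁻²) = √(1 − 0.0801647) = √0.9198353 = 0.9591.

0.9591c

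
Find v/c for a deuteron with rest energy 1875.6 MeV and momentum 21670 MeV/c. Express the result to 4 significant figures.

0.9963

pc/(mc²) = 21670/1875.6 = 11.554 = βγ = β/√(1−β²).
So β² = x²/(1 + x²) with x = 11.554: x² = 133.495, β² = 133.495/134.495 = 0.992565, β = 0.9963.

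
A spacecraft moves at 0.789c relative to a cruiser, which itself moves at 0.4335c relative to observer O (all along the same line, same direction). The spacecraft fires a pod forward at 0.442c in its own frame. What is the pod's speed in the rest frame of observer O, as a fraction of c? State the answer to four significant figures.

Apply u = (u'+v)/(1+u'v) twice. Pod in the cruiser frame: (0.442+0.789)/(1+0.442·0.789) = 1.231/1.348738 = 0.91271c.
That velocity, transformed to the rest frame of observer O: (0.91271+0.4335)/(1+0.91271·0.4335) = 1.34621/1.395659785 = 0.96457c.

0.9646c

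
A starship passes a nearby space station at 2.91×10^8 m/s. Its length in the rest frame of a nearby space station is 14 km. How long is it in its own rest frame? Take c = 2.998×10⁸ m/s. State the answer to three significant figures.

58.2 km

β = v/c = (2.91×10^8 m/s)/(2.998×10⁸ m/s) = 0.970647.
β² = 0.9421556, so γ = 1/√0.0578444 = 4.1579.
Proper length: L₀ = γ·L = 4.1579 × 14 = 58.2 km.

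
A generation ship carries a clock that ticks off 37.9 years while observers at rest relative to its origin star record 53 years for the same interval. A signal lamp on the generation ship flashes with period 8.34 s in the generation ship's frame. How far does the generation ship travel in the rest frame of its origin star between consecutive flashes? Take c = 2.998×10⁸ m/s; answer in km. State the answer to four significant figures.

2.444×10^6 km

The time-dilation ratio gives γ = 53/37.9 = 1.39842.
β = √(1 − 1/γ²) = 0.69903. Lab-frame period = γτ = 1.39842×8.34 s = 11.663 s. Distance = βc × γτ = 0.69903 × 2.998×10⁸ m/s × 11.663 s = 2.4442×10^9 m = 2.444×10^6 km.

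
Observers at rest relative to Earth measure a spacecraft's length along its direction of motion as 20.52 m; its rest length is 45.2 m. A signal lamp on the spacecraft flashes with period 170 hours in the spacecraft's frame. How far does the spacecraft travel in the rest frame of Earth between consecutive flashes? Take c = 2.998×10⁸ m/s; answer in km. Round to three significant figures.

From L = L₀/γ: γ = 45.2/20.52 = 2.20273.
β = √(1 − 1/γ²) = 0.89101. Lab-frame period = γτ = 2.20273×170 hours = 374.46 hours. Distance = βc × γτ = 0.89101 × 2.998×10⁸ m/s × 1348056 s = 3.6010×10^14 m = 3.60×10^11 km.

3.60×10^11 km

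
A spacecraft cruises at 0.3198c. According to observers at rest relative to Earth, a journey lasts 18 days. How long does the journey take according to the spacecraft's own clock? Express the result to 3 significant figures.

17.1 days

With β = 0.3198, γ = 1/√(1 − 0.3198²) = 1/√0.89772796 = 1.0554.
The spacecraft's clock runs slow as seen from Earth, so Δτ = Δt/γ = 18/1.0554 = 17.1 days.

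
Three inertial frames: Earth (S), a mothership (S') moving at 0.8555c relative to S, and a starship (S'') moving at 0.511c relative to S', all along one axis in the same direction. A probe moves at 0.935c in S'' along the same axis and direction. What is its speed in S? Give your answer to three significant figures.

Compose velocities in two stages. Stage 1 (into S'): u₁ = (0.935+0.511)/(1+0.935×0.511) = 0.97849.
Stage 2 (into S): u = (0.97849+0.8555)/(1+0.97849×0.8555) = 0.99831, so the speed is 0.998c.

0.998c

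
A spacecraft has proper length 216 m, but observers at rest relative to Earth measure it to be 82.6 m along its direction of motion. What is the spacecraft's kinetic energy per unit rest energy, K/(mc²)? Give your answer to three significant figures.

1.62

γ = L₀/L = 216/82.6 = 2.61501.
K/(mc²) = γ − 1 = 2.61501 − 1 = 1.62.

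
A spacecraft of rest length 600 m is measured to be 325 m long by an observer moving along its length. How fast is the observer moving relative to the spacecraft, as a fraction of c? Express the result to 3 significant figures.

Length contraction gives γ = L₀/L = 600/325 = 1.8462.
β = √(1 − 1/γ²) = √0.706612 = 0.841.

0.841c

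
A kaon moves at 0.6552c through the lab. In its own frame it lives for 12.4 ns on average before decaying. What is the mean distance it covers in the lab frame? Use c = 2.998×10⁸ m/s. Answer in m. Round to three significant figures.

3.22 m

γ = 1/√(1 − β²) = 1/√(1 − 0.42928704) = 1/√0.57071296 = 1/0.755455 = 1.3237.
Lab-frame lifetime: Δt = γτ = 1.3237 × 12.4 ns = 16.414 ns.
Distance: d = vΔt = 0.6552 × 2.998×10⁸ m/s × 1.6414×10^-8 s = 3.22 m.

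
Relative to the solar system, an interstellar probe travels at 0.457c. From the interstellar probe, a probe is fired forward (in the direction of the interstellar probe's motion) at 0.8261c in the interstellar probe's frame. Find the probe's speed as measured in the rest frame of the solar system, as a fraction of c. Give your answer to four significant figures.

In units of c, u = (u' + v)/(1 + u'v) with u' = 0.8261 and v = 0.457.
Numerator: 0.8261 + 0.457 = 1.2831. Denominator: 1 + (0.8261)(0.457) = 1.3775277.
u = 1.2831/1.3775277 = 0.93145, so the speed is 0.9315c.

0.9315c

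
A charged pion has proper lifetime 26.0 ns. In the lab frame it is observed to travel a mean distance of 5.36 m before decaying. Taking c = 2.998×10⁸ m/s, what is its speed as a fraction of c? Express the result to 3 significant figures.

Let x = d/(cτ) = 5.360 m / (2.998×10⁸ m/s × 2.600×10^-8 s) = 0.68764. Since d = βγcτ, x = βγ = β/√(1−β²).
Solving: β² = x²/(1+x²) = 0.472849/1.472849 = 0.321044, so β = 0.567.

0.567c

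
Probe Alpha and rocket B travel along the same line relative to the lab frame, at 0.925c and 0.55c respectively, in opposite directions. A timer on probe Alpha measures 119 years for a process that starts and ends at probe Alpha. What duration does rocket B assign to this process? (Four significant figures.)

The velocity of probe Alpha relative to rocket B is (0.925 + 0.55)c / (1 + 0.925×0.55) = 0.97763c; relative speed 0.97763c.
At |u| = 0.97763c, γ = (1 − 0.95576)^(−1/2) = 4.7544.
The clock on probe Alpha records proper time, so rocket B measures Δt = γΔτ = 4.7544 × 119 = 565.8 years.

565.8 years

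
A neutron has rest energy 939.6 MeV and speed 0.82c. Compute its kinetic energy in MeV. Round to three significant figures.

702 MeV

β² = 0.6724, so γ = 1/√0.3276 = 1.74714.
Kinetic energy: K = (γ − 1)mc² = (1.74714 − 1) × 939.6 MeV = 0.74714 × 939.6 = 702 MeV.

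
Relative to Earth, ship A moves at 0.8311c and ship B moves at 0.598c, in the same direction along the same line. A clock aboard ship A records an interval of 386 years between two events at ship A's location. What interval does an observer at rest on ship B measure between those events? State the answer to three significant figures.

Transform ship A's velocity into ship B's frame: (0.8311 − 0.598)/(1 − 0.8311·0.598) = 0.2331/0.5030022, so the relative speed is 0.46342c.
γ for this relative speed: γ = 1/√(1 − 0.214758) = 1.1285.
The clock on ship A records proper time, so ship B measures Δt = γΔτ = 1.1285 × 386 = 436 years.

436 years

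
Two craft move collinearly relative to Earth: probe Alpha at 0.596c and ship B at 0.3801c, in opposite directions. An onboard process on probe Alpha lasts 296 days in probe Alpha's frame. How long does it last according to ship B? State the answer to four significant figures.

The velocity of probe Alpha relative to ship B is (0.596 + 0.3801)c / (1 + 0.596×0.3801) = 0.79582c; relative speed 0.79582c.
γ for this relative speed: γ = 1/√(1 − 0.633329) = 1.6514.
The clock on probe Alpha records proper time, so ship B measures Δt = γΔτ = 1.6514 × 296 = 488.8 days.

488.8 days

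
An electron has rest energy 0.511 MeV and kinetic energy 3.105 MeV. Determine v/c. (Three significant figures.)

0.990

γ = 1 + K/(mc²) = 1 + 3.105/0.511 = 7.0763.
β = √(1 − 1/γ²) = √(1 − 0.0199704) = √0.9800296 = 0.990.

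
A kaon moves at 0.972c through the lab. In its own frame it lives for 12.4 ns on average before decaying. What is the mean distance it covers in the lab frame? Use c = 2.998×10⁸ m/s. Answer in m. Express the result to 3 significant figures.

β² = 0.944784, so γ = 1/√0.055216 = 4.2557.
Lab-frame lifetime: Δt = γτ = 4.2557 × 12.4 ns = 52.771 ns.
Distance: d = vΔt = 0.972 × 2.998×10⁸ m/s × 5.2771×10^-8 s = 15.4 m.

15.4 m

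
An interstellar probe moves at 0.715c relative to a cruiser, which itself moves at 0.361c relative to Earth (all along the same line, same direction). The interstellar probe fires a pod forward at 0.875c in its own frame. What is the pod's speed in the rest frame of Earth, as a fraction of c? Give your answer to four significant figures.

First combine the pod and interstellar probe (S''→S'): u₁ = (0.875 + 0.715)/(1 + 0.875×0.715) = 1.59/1.625625 = 0.97809.
Then combine with the cruiser (S'→S): u = (0.97809 + 0.361)/(1 + 0.97809×0.361) = 1.33909/1.35309049 = 0.98965.

0.9897c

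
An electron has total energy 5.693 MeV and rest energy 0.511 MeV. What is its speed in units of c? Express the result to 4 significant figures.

0.9960c

Total energy E = γmc² gives γ = 5.693/0.511 = 11.141.
Hence β = √(1 − 1/γ²) = √(1 − 0.0080566) = √0.9919434 = 0.9960.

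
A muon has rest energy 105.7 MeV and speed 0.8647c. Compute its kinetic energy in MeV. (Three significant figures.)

With β = 0.8647, γ = 1/√(1 − 0.8647²) = 1/√0.25229391 = 1.99089.
Kinetic energy: K = (γ − 1)mc² = (1.99089 − 1) × 105.7 MeV = 0.99089 × 105.7 = 105 MeV.

105 MeV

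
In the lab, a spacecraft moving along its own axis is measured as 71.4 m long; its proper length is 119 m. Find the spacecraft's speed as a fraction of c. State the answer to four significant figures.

Length contraction gives γ = L₀/L = 119/71.4 = 1.6667.
β = √(1 − 1/γ²) = √0.640014 = 0.8000.

0.8000c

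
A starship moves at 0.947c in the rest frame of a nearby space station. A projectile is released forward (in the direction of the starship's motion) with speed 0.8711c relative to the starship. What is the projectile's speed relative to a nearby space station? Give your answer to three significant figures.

0.996c

In units of c, u = (u' + v)/(1 + u'v) with u' = 0.8711 and v = 0.947.
Numerator: 0.8711 + 0.947 = 1.8181. Denominator: 1 + (0.8711)(0.947) = 1.8249317.
u = 1.8181/1.8249317 = 0.99626, so the speed is 0.996c.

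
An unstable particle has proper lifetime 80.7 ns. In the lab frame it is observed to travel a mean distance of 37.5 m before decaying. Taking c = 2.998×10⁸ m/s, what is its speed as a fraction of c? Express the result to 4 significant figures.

0.8403c

Lab distance = (lab lifetime)·v = γτ·βc, so βγ = d/(cτ) = 37.50/(2.998×10⁸ × 8.070×10^-8) = 1.55.
With βγ = 1.55: γ² = 1 + (βγ)² = 3.4025, and β = (βγ)/γ = 1.55/1.84459 = 0.8403.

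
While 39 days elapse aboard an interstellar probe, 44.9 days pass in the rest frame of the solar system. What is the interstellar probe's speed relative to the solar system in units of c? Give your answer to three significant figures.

0.496c

γ = Δt/Δτ = 44.9/39 = 1.1513.
β = √(1 − 1/γ²) = √(1 − 0.754437) = √0.245563 = 0.496.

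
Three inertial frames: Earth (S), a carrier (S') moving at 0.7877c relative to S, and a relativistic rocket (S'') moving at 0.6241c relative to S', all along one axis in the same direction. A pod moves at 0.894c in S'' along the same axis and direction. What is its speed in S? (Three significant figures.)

Compose velocities in two stages. Stage 1 (into S'): u₁ = (0.894+0.6241)/(1+0.894×0.6241) = 0.97442.
Stage 2 (into S): u = (0.97442+0.7877)/(1+0.97442×0.7877) = 0.99693, so the speed is 0.997c.

0.997c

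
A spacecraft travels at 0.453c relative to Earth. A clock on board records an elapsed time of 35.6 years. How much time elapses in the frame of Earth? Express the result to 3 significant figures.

39.9 years

Lorentz factor: γ = (1 − 0.205209)^(−1/2) = 1.1217.
The onboard clock measures proper time, so the interval in the rest frame of Earth is dilated: Δt = γ·Δτ = 1.1217 × 35.6 years = 39.9 years.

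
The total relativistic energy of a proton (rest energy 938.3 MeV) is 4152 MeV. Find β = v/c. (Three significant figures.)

0.974

γ = E/(mc²) = 4152/938.3 = 4.425.
β = √(1 − 1/γ²) = √(1 − 0.0510709) = √0.9489291 = 0.974.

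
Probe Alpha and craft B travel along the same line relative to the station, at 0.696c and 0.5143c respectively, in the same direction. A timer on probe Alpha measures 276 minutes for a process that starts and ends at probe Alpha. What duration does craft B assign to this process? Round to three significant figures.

Transform probe Alpha's velocity into craft B's frame: (0.696 − 0.5143)/(1 − 0.696·0.5143) = 0.1817/0.6420472, so the relative speed is 0.283c.
At |u| = 0.283c, γ = (1 − 0.080089)^(−1/2) = 1.0426.
The clock on probe Alpha records proper time, so craft B measures Δt = γΔτ = 1.0426 × 276 = 288 minutes.

288 minutes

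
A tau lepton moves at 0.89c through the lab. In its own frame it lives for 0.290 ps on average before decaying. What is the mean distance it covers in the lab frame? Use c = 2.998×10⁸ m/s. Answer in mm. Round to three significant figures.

0.170 mm

Lorentz factor: γ = (1 − 0.7921)^(−1/2) = 2.1932.
Lab-frame lifetime: Δt = γτ = 2.1932 × 0.290 ps = 0.63603 ps.
Distance: d = vΔt = 0.89 × 2.998×10⁸ m/s × 6.3603×10^-13 s = 1.70×10^-4 m = 0.170 mm.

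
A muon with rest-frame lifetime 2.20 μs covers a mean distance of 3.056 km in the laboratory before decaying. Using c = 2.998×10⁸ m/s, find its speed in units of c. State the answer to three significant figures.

0.977c

Let x = d/(cτ) = 3056 m / (2.998×10⁸ m/s × 2.200×10^-6 s) = 4.6334. Since d = βγcτ, x = βγ = β/√(1−β²).
Solving: β² = x²/(1+x²) = 21.4684/22.4684 = 0.955493, so β = 0.977.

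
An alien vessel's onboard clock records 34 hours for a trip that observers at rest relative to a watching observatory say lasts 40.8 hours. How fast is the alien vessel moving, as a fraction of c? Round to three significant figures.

0.553c

γ = Δt/Δτ = 40.8/34 = 1.2.
β = √(1 − 1/γ²) = √(1 − 0.694444) = √0.305556 = 0.553.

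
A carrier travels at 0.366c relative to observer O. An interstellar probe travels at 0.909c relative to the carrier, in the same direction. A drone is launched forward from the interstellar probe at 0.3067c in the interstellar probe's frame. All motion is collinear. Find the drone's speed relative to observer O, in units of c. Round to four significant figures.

Apply u = (u'+v)/(1+u'v) twice. Drone in the carrier frame: (0.3067+0.909)/(1+0.3067·0.909) = 1.2157/1.2787903 = 0.95066c.
That velocity, transformed to the rest frame of observer O: (0.95066+0.366)/(1+0.95066·0.366) = 1.31666/1.34794156 = 0.97679c.

0.9768c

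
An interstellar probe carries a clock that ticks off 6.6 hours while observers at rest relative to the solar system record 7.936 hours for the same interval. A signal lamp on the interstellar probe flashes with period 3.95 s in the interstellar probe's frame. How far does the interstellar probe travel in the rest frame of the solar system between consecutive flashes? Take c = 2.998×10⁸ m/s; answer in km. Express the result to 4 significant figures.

7.907×10^5 km

From Δt = γΔτ: γ = 7.936/6.6 = 1.20242.
β = √(1 − 1/γ²) = 0.55529. Lab-frame period = γτ = 1.20242×3.95 s = 4.7496 s. Distance = βc × γτ = 0.55529 × 2.998×10⁸ m/s × 4.7496 s = 7.9069×10^8 m = 7.907×10^5 km.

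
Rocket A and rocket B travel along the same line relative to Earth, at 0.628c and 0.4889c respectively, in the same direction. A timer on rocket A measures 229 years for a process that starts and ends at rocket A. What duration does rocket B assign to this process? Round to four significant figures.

233.8 years

Transform rocket A's velocity into rocket B's frame: (0.628 − 0.4889)/(1 − 0.628·0.4889) = 0.1391/0.6929708, so the relative speed is 0.20073c.
γ for this relative speed: γ = 1/√(1 − 0.0402925) = 1.0208.
Rocket A's interval is proper; time dilation gives Δt_B = γΔτ = 1.0208 × 229 years = 233.8 years.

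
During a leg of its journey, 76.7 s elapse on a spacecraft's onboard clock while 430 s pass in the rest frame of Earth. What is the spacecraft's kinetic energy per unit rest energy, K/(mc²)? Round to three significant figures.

The time-dilation ratio gives γ = 430/76.7 = 5.60626.
Since K = (γ−1)mc², K/(mc²) = 5.60626 − 1 = 4.61.

4.61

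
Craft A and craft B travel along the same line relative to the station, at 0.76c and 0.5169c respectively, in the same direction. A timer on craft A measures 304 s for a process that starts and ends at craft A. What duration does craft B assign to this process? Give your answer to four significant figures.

331.8 s

Speed of craft A in craft B's frame: u = (v_A − v_B)/(1 − v_A v_B/c²) = (0.76 − 0.5169)/(1 − 0.76×0.5169) = 0.2431/0.607156 = 0.40039; |u| = 0.40039c.
At |u| = 0.40039c, γ = (1 − 0.160312)^(−1/2) = 1.0913.
Craft A's interval is proper; time dilation gives Δt_B = γΔτ = 1.0913 × 304 s = 331.8 s.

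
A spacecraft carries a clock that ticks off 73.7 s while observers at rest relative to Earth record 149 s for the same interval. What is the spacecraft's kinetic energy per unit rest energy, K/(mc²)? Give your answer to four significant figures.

1.022

From Δt = γΔτ: γ = 149/73.7 = 2.02171.
K/(mc²) = γ − 1 = 2.02171 − 1 = 1.022.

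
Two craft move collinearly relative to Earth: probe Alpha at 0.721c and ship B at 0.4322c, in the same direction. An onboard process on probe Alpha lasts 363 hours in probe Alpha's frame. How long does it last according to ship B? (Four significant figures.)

Speed of probe Alpha in ship B's frame: u = (v_A − v_B)/(1 − v_A v_B/c²) = (0.721 − 0.4322)/(1 − 0.721×0.4322) = 0.2888/0.6883838 = 0.41953; |u| = 0.41953c.
γ for this relative speed: γ = 1/√(1 − 0.176005) = 1.1016.
Probe Alpha's interval is proper; time dilation gives Δt_B = γΔτ = 1.1016 × 363 hours = 399.9 hours.

399.9 hours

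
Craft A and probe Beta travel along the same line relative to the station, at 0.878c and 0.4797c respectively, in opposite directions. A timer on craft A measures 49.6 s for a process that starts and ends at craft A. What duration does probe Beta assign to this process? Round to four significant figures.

167.8 s

The velocity of craft A relative to probe Beta is (0.878 + 0.4797)c / (1 + 0.878×0.4797) = 0.95534c; relative speed 0.95534c.
At |u| = 0.95534c, γ = (1 − 0.912675)^(−1/2) = 3.384.
Craft A's interval is proper; time dilation gives Δt_B = γΔτ = 3.384 × 49.6 s = 167.8 s.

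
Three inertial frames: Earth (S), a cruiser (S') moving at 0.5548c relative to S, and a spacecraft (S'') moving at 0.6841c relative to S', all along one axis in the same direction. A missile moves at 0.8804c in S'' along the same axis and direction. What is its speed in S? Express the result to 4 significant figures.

0.9932c

First combine the missile and spacecraft (S''→S'): u₁ = (0.8804 + 0.6841)/(1 + 0.8804×0.6841) = 1.5645/1.60228164 = 0.97642.
Then combine with the cruiser (S'→S): u = (0.97642 + 0.5548)/(1 + 0.97642×0.5548) = 1.53122/1.541717816 = 0.99319.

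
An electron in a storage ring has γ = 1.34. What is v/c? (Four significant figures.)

0.6656

β = √(1 − 1/γ²) = √(1 − 1/1.7956) = √0.443083 = 0.6656.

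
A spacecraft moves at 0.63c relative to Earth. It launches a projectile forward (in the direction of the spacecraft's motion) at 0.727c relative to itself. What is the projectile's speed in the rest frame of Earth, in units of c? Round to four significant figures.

0.9307c

In units of c, u = (u' + v)/(1 + u'v) with u' = 0.727 and v = 0.63.
Numerator: 0.727 + 0.63 = 1.357. Denominator: 1 + (0.727)(0.63) = 1.45801.
u = 1.357/1.45801 = 0.93072, so the speed is 0.9307c.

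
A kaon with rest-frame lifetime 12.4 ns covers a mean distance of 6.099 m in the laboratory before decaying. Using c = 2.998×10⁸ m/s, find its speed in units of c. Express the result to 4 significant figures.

0.8539c

Lab distance = (lab lifetime)·v = γτ·βc, so βγ = d/(cτ) = 6.099/(2.998×10⁸ × 1.240×10^-8) = 1.6406.
With βγ = 1.6406: γ² = 1 + (βγ)² = 3.69157, and β = (βγ)/γ = 1.6406/1.92135 = 0.8539.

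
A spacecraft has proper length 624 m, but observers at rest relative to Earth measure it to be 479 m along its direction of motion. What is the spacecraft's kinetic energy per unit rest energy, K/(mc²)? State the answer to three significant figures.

Length contraction gives γ = L₀/L = 624/479 = 1.30271.
Since K = (γ−1)mc², K/(mc²) = 1.30271 − 1 = 0.303.

0.303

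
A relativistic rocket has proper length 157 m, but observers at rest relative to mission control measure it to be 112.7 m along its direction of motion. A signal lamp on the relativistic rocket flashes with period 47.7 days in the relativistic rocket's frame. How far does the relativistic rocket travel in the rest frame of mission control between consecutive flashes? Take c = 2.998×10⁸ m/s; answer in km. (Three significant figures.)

1.20×10^12 km

From L = L₀/γ: γ = 157/112.7 = 1.39308.
β = √(1 − 1/γ²) = 0.69621. Lab-frame period = γτ = 1.39308×47.7 days = 66.45 days. Distance = βc × γτ = 0.69621 × 2.998×10⁸ m/s × 5741280 s = 1.1983×10^15 m = 1.20×10^12 km.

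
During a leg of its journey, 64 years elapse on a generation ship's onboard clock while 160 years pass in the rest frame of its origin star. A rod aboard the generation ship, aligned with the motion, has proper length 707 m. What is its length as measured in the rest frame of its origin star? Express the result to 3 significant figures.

283 m

The time-dilation ratio gives γ = 160/64 = 2.5.
L = L₀/γ = 707/2.5 = 283 m.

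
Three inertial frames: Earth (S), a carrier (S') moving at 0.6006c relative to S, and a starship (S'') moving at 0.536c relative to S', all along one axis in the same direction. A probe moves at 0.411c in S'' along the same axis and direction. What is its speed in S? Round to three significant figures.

Apply u = (u'+v)/(1+u'v) twice. Probe in the carrier frame: (0.411+0.536)/(1+0.411·0.536) = 0.947/1.220296 = 0.77604c.
That velocity, transformed to the rest frame of Earth: (0.77604+0.6006)/(1+0.77604·0.6006) = 1.37664/1.466089624 = 0.93899c.

0.939c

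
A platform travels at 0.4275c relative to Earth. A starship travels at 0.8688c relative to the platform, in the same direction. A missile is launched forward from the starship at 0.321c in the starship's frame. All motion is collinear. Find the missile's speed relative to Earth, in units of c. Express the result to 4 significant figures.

0.9715c

Compose velocities in two stages. Stage 1 (into S'): u₁ = (0.321+0.8688)/(1+0.321×0.8688) = 0.93034.
Stage 2 (into S): u = (0.93034+0.4275)/(1+0.93034×0.4275) = 0.97147, so the speed is 0.9715c.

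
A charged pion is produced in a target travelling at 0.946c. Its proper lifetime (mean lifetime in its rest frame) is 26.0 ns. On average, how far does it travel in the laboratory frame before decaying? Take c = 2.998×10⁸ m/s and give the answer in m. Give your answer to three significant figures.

γ = 1/√(1 − β²) = 1/√(1 − 0.894916) = 1/√0.105084 = 1/0.324167 = 3.0848.
Lab-frame lifetime: Δt = γτ = 3.0848 × 26.0 ns = 80.205 ns.
Distance: d = vΔt = 0.946 × 2.998×10⁸ m/s × 8.0205×10^-8 s = 22.7 m.

22.7 m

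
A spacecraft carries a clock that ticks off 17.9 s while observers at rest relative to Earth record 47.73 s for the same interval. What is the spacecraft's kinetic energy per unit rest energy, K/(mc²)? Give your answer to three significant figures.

1.67

The time-dilation ratio gives γ = 47.73/17.9 = 2.66648.
K/(mc²) = γ − 1 = 2.66648 − 1 = 1.67.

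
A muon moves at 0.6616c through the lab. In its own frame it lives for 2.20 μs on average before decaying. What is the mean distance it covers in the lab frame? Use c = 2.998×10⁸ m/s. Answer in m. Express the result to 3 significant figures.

β² = 0.43771456, so γ = 1/√0.56228544 = 1.3336.
Lab-frame lifetime: Δt = γτ = 1.3336 × 2.20 μs = 2.9339 μs.
Distance: d = vΔt = 0.6616 × 2.998×10⁸ m/s × 2.9339×10^-6 s = 582 m.

582 m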